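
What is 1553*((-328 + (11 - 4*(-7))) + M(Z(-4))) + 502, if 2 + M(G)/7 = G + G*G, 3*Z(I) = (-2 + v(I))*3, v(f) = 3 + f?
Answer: -404831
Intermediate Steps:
Z(I) = 1 + I (Z(I) = ((-2 + (3 + I))*3)/3 = ((1 + I)*3)/3 = (3 + 3*I)/3 = 1 + I)
M(G) = -14 + 7*G + 7*G**2 (M(G) = -14 + 7*(G + G*G) = -14 + 7*(G + G**2) = -14 + (7*G + 7*G**2) = -14 + 7*G + 7*G**2)
1553*((-328 + (11 - 4*(-7))) + M(Z(-4))) + 502 = 1553*((-328 + (11 - 4*(-7))) + (-14 + 7*(1 - 4) + 7*(1 - 4)**2)) + 502 = 1553*((-328 + (11 + 28)) + (-14 + 7*(-3) + 7*(-3)**2)) + 502 = 1553*((-328 + 39) + (-14 - 21 + 7*9)) + 502 = 1553*(-289 + (-14 - 21 + 63)) + 502 = 1553*(-289 + 28) + 502 = 1553*(-261) + 502 = -405333 + 502 = -404831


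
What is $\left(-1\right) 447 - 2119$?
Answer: $-2566$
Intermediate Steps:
$\left(-1\right) 447 - 2119 = -447 - 2119 = -2566$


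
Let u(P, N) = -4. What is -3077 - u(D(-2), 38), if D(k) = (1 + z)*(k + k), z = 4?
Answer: -3073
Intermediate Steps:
D(k) = 10*k (D(k) = (1 + 4)*(k + k) = 5*(2*k) = 10*k)
-3077 - u(D(-2), 38) = -3077 - 1*(-4) = -3077 + 4 = -3073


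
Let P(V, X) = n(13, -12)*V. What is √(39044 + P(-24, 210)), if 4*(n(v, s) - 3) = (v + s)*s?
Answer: 2*√9761 ≈ 197.60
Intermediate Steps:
n(v, s) = 3 + s*(s + v)/4 (n(v, s) = 3 + ((v + s)*s)/4 = 3 + ((s + v)*s)/4 = 3 + (s*(s + v))/4 = 3 + s*(s + v)/4)
P(V, X) = 0 (P(V, X) = (3 + (¼)*(-12)² + (¼)*(-12)*13)*V = (3 + (¼)*144 - 39)*V = (3 + 36 - 39)*V = 0*V = 0)
√(39044 + P(-24, 210)) = √(39044 + 0) = √39044 = 2*√9761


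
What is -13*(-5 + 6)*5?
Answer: -65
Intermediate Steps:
-13*(-5 + 6)*5 = -13*1*5 = -13*5 = -65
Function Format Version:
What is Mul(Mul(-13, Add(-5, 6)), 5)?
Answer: -65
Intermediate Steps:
Mul(Mul(-13, Add(-5, 6)), 5) = Mul(Mul(-13, 1), 5) = Mul(-13, 5) = -65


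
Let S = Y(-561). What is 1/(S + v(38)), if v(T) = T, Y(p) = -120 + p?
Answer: -1/643 ≈ -0.0015552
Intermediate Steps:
S = -681 (S = -120 - 561 = -681)
1/(S + v(38)) = 1/(-681 + 38) = 1/(-643) = -1/643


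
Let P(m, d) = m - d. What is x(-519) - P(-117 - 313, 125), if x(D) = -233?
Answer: 322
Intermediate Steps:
x(-519) - P(-117 - 313, 125) = -233 - ((-117 - 313) - 1*125) = -233 - (-430 - 125) = -233 - 1*(-555) = -233 + 555 = 322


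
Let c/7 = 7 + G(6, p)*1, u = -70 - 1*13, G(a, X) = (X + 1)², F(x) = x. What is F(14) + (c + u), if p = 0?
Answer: -13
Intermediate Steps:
G(a, X) = (1 + X)²
u = -83 (u = -70 - 13 = -83)
c = 56 (c = 7*(7 + (1 + 0)²*1) = 7*(7 + 1²*1) = 7*(7 + 1*1) = 7*(7 + 1) = 7*8 = 56)
F(14) + (c + u) = 14 + (56 - 83) = 14 - 27 = -13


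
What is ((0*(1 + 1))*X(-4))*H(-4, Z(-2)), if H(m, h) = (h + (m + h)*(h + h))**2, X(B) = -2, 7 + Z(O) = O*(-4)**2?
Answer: 0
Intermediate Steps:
Z(O) = -7 + 16*O (Z(O) = -7 + O*(-4)**2 = -7 + O*16 = -7 + 16*O)
H(m, h) = (h + 2*h*(h + m))**2 (H(m, h) = (h + (h + m)*(2*h))**2 = (h + 2*h*(h + m))**2)
((0*(1 + 1))*X(-4))*H(-4, Z(-2)) = ((0*(1 + 1))*(-2))*((-7 + 16*(-2))**2*(1 + 2*(-7 + 16*(-2)) + 2*(-4))**2) = ((0*2)*(-2))*((-7 - 32)**2*(1 + 2*(-7 - 32) - 8)**2) = (0*(-2))*((-39)**2*(1 + 2*(-39) - 8)**2) = 0*(1521*(1 - 78 - 8)**2) = 0*(1521*(-85)**2) = 0*(1521*7225) = 0*10989225 = 0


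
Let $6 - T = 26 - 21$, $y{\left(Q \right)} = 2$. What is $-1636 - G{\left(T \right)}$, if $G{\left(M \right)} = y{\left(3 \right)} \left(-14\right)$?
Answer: $-1608$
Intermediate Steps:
$T = 1$ ($T = 6 - \left(26 - 21\right) = 6 - 5 = 1$)
$G{\left(M \right)} = -28$ ($G{\left(M \right)} = 2 \left(-14\right) = -28$)
$-1636 - G{\left(T \right)} = -1636 - -28 = -1636 + 28 = -1608$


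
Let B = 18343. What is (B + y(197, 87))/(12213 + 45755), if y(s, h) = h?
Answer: 9215/28984 ≈ 0.31793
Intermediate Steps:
(B + y(197, 87))/(12213 + 45755) = (18343 + 87)/(12213 + 45755) = 18430/57968 = 18430*(1/57968) = 9215/28984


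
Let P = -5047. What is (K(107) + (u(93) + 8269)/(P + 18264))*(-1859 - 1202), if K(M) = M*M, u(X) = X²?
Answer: -463246692411/13217 ≈ -3.5049e+7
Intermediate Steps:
K(M) = M²
(K(107) + (u(93) + 8269)/(P + 18264))*(-1859 - 1202) = (107² + (93² + 8269)/(-5047 + 18264))*(-1859 - 1202) = (11449 + (8649 + 8269)/13217)*(-3061) = (11449 + 16918*(1/13217))*(-3061) = (11449 + 16918/13217)*(-3061) = (151338351/13217)*(-3061) = -463246692411/13217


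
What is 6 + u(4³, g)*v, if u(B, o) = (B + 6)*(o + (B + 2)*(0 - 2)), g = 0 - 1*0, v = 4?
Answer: -36954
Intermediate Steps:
g = 0 (g = 0 + 0 = 0)
u(B, o) = (6 + B)*(-4 + o - 2*B) (u(B, o) = (6 + B)*(o + (2 + B)*(-2)) = (6 + B)*(o + (-4 - 2*B)) = (6 + B)*(-4 + o - 2*B))
6 + u(4³, g)*v = 6 + (-24 - 16*4³ - 2*(4³)² + 6*0 + 4³*0)*4 = 6 + (-24 - 16*64 - 2*64² + 0 + 64*0)*4 = 6 + (-24 - 1024 - 2*4096 + 0 + 0)*4 = 6 + (-24 - 1024 - 8192 + 0 + 0)*4 = 6 - 9240*4 = 6 - 36960 = -36954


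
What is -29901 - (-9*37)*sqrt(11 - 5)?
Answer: -29901 + 333*sqrt(6) ≈ -29085.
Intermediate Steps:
-29901 - (-9*37)*sqrt(11 - 5) = -29901 - (-333)*sqrt(6) = -29901 + 333*sqrt(6)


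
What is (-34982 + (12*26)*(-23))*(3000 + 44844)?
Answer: -2017007352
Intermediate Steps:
(-34982 + (12*26)*(-23))*(3000 + 44844) = (-34982 + 312*(-23))*47844 = (-34982 - 7176)*47844 = -42158*47844 = -2017007352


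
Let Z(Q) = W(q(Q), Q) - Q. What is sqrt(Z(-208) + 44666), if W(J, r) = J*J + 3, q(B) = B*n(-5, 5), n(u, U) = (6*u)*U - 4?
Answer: sqrt(1026093901) ≈ 32033.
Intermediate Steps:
n(u, U) = -4 + 6*U*u (n(u, U) = 6*U*u - 4 = -4 + 6*U*u)
q(B) = -154*B (q(B) = B*(-4 + 6*5*(-5)) = B*(-4 - 150) = B*(-154) = -154*B)
W(J, r) = 3 + J**2 (W(J, r) = J**2 + 3 = 3 + J**2)
Z(Q) = 3 - Q + 23716*Q**2 (Z(Q) = (3 + (-154*Q)**2) - Q = (3 + 23716*Q**2) - Q = 3 - Q + 23716*Q**2)
sqrt(Z(-208) + 44666) = sqrt((3 - 1*(-208) + 23716*(-208)**2) + 44666) = sqrt((3 + 208 + 23716*43264) + 44666) = sqrt((3 + 208 + 1026049024) + 44666) = sqrt(1026049235 + 44666) = sqrt(1026093901)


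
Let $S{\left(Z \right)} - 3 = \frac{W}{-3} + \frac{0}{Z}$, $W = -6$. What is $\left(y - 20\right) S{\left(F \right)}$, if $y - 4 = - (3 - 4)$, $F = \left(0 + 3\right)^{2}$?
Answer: $-75$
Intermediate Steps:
$F = 9$ ($F = 3^{2} = 9$)
$S{\left(Z \right)} = 5$ ($S{\left(Z \right)} = 3 + \left(- \frac{6}{-3} + \frac{0}{Z}\right) = 3 + \left(\left(-6\right) \left(- \frac{1}{3}\right) + 0\right) = 3 + \left(2 + 0\right) = 3 + 2 = 5$)
$y = 5$ ($y = 4 - \left(3 - 4\right) = 4 - -1 = 4 + 1 = 5$)
$\left(y - 20\right) S{\left(F \right)} = \left(5 - 20\right) 5 = \left(-15\right) 5 = -75$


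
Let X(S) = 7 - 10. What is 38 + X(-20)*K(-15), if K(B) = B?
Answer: 83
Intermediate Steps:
X(S) = -3
38 + X(-20)*K(-15) = 38 - 3*(-15) = 38 + 45 = 83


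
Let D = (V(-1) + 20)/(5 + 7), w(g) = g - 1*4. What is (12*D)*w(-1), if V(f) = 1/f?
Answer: -95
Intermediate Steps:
w(g) = -4 + g (w(g) = g - 4 = -4 + g)
D = 19/12 (D = (1/(-1) + 20)/(5 + 7) = (-1 + 20)/12 = 19*(1/12) = 19/12 ≈ 1.5833)
(12*D)*w(-1) = (12*(19/12))*(-4 - 1) = 19*(-5) = -95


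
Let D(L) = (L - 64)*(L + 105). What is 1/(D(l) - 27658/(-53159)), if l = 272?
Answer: 53159/4168543802 ≈ 1.2752e-5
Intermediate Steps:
D(L) = (-64 + L)*(105 + L)
1/(D(l) - 27658/(-53159)) = 1/((-6720 + 272**2 + 41*272) - 27658/(-53159)) = 1/((-6720 + 73984 + 11152) - 27658*(-1/53159)) = 1/(78416 + 27658/53159) = 1/(4168543802/53159) = 53159/4168543802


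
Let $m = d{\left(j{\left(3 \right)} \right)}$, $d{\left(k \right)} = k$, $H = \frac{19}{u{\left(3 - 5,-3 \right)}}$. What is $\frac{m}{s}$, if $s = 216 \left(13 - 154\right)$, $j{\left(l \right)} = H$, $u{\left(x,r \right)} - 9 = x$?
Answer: $- \frac{19}{213192} \approx -8.9122 \cdot 10^{-5}$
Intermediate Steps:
$u{\left(x,r \right)} = 9 + x$
$H = \frac{19}{7}$ ($H = \frac{19}{9 + \left(3 - 5\right)} = \frac{19}{9 - 2} = \frac{19}{7} \approx 2.7143$)
$j{\left(l \right)} = \frac{19}{7}$
$s = -30456$ ($s = 216 \left(-141\right) = -30456$)
$m = \frac{19}{7} \approx 2.7143$
$\frac{m}{s} = \frac{19}{7 \left(-30456\right)} = \frac{19}{7} \left(- \frac{1}{30456}\right) = - \frac{19}{213192}$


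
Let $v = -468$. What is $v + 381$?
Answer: $-87$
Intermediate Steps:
$v + 381 = -468 + 381 = -87$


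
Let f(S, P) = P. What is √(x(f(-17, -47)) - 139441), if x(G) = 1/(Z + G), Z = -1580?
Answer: 2*I*√92279579129/1627 ≈ 373.42*I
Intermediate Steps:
x(G) = 1/(-1580 + G)
√(x(f(-17, -47)) - 139441) = √(1/(-1580 - 47) - 139441) = √(1/(-1627) - 139441) = √(-1/1627 - 139441) = √(-226870508/1627) = 2*I*√92279579129/1627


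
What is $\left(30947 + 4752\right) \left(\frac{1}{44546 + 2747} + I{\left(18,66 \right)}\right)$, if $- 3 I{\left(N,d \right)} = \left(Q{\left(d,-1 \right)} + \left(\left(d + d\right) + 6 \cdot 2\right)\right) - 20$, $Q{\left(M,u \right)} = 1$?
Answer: $- \frac{211038993778}{141879} \approx -1.4875 \cdot 10^{6}$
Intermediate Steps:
$I{\left(N,d \right)} = \frac{7}{3} - \frac{2 d}{3}$ ($I{\left(N,d \right)} = - \frac{\left(1 + \left(\left(d + d\right) + 6 \cdot 2\right)\right) - 20}{3} = - \frac{\left(1 + \left(2 d + 12\right)\right) - 20}{3} = - \frac{\left(1 + \left(12 + 2 d\right)\right) - 20}{3} = - \frac{\left(13 + 2 d\right) - 20}{3} = - \frac{-7 + 2 d}{3} = \frac{7}{3} - \frac{2 d}{3}$)
$\left(30947 + 4752\right) \left(\frac{1}{44546 + 2747} + I{\left(18,66 \right)}\right) = \left(30947 + 4752\right) \left(\frac{1}{44546 + 2747} + \left(\frac{7}{3} - 44\right)\right) = 35699 \left(\frac{1}{47293} + \left(\frac{7}{3} - 44\right)\right) = 35699 \left(\frac{1}{47293} - \frac{125}{3}\right) = 35699 \left(- \frac{5911622}{141879}\right) = - \frac{211038993778}{141879}$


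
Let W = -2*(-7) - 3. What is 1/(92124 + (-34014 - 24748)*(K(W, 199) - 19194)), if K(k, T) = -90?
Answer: 1/1133258532 ≈ 8.8241e-10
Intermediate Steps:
W = 11 (W = 14 - 3 = 11)
1/(92124 + (-34014 - 24748)*(K(W, 199) - 19194)) = 1/(92124 + (-34014 - 24748)*(-90 - 19194)) = 1/(92124 - 58762*(-19284)) = 1/(92124 + 1133166408) = 1/1133258532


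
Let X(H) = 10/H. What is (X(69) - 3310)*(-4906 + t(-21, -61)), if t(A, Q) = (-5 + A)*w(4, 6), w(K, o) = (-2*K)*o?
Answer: 835414040/69 ≈ 1.2107e+7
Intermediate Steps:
w(K, o) = -2*K*o
t(A, Q) = 240 - 48*A (t(A, Q) = (-5 + A)*(-2*4*6) = (-5 + A)*(-48) = 240 - 48*A)
(X(69) - 3310)*(-4906 + t(-21, -61)) = (10/69 - 3310)*(-4906 + (240 - 48*(-21))) = (10*(1/69) - 3310)*(-4906 + (240 + 1008)) = (10/69 - 3310)*(-4906 + 1248) = -228380/69*(-3658) = 835414040/69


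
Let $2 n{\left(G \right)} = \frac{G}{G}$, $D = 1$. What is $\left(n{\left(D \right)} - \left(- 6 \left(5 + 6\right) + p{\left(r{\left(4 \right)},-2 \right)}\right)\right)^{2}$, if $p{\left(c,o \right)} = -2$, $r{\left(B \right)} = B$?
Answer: $\frac{18769}{4} \approx 4692.3$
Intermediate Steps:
$n{\left(G \right)} = \frac{1}{2}$ ($n{\left(G \right)} = \frac{G \frac{1}{G}}{2} = \frac{1}{2} \cdot 1 = \frac{1}{2}$)
$\left(n{\left(D \right)} - \left(- 6 \left(5 + 6\right) + p{\left(r{\left(4 \right)},-2 \right)}\right)\right)^{2} = \left(\frac{1}{2} - \left(-2 - 6 \left(5 + 6\right)\right)\right)^{2} = \left(\frac{1}{2} + \left(6 \cdot 11 + 2\right)\right)^{2} = \left(\frac{1}{2} + \left(66 + 2\right)\right)^{2} = \left(\frac{1}{2} + 68\right)^{2} = \left(\frac{137}{2}\right)^{2} = \frac{18769}{4}$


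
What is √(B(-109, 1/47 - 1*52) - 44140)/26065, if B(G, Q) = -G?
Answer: I*√44031/26065 ≈ 0.0080505*I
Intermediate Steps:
√(B(-109, 1/47 - 1*52) - 44140)/26065 = √(-1*(-109) - 44140)/26065 = √(109 - 44140)*(1/26065) = √(-44031)*(1/26065) = (I*√44031)*(1/26065) = I*√44031/26065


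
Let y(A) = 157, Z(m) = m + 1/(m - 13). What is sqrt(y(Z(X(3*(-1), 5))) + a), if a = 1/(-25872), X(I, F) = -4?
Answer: sqrt(134042799)/924 ≈ 12.530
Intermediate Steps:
Z(m) = m + 1/(-13 + m)
a = -1/25872 ≈ -3.8652e-5
sqrt(y(Z(X(3*(-1), 5))) + a) = sqrt(157 - 1/25872) = sqrt(4061903/25872) = sqrt(134042799)/924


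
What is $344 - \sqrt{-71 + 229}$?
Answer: $344 - \sqrt{158} \approx 331.43$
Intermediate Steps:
$344 - \sqrt{-71 + 229} = 344 - \sqrt{158}$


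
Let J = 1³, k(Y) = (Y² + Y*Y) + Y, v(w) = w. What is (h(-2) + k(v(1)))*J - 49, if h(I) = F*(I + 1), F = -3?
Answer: -43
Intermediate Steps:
k(Y) = Y + 2*Y² (k(Y) = (Y² + Y²) + Y = 2*Y² + Y = Y + 2*Y²)
h(I) = -3 - 3*I (h(I) = -3*(I + 1) = -3*(1 + I) = -3 - 3*I)
J = 1
(h(-2) + k(v(1)))*J - 49 = ((-3 - 3*(-2)) + 1*(1 + 2*1))*1 - 49 = ((-3 + 6) + 1*(1 + 2))*1 - 49 = (3 + 1*3)*1 - 49 = (3 + 3)*1 - 49 = 6*1 - 49 = 6 - 49 = -43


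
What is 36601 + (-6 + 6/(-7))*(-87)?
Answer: 260383/7 ≈ 37198.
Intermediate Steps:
36601 + (-6 + 6/(-7))*(-87) = 36601 + (-6 + 6*(-1/7))*(-87) = 36601 + (-6 - 6/7)*(-87) = 36601 - 48/7*(-87) = 36601 + 4176/7 = 260383/7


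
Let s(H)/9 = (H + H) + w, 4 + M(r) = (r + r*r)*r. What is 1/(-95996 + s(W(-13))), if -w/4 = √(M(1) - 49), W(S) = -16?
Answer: I/(4*(-24071*I + 9*√51)) ≈ -1.0386e-5 + 2.7732e-8*I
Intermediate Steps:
M(r) = -4 + r*(r + r²) (M(r) = -4 + (r + r*r)*r = -4 + (r + r²)*r = -4 + r*(r + r²))
w = -4*I*√51 (w = -4*√((-4 + 1² + 1³) - 49) = -4*√((-4 + 1 + 1) - 49) = -4*√(-2 - 49) = -4*I*√51 ≈ -28.566*I)
s(H) = 18*H - 36*I*√51 (s(H) = 9*((H + H) - 4*I*√51) = 9*(2*H - 4*I*√51) = 18*H - 36*I*√51)
1/(-95996 + s(W(-13))) = 1/(-95996 + (18*(-16) - 36*I*√51)) = 1/(-95996 + (-288 - 36*I*√51)) = 1/(-96284 - 36*I*√51)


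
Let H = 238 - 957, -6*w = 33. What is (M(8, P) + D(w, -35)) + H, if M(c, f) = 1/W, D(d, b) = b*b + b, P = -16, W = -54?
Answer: 25433/54 ≈ 470.98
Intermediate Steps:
w = -11/2 (w = -⅙*33 = -11/2 ≈ -5.5000)
D(d, b) = b + b² (D(d, b) = b² + b = b + b²)
M(c, f) = -1/54 (M(c, f) = 1/(-54) = -1/54)
H = -719
(M(8, P) + D(w, -35)) + H = (-1/54 - 35*(1 - 35)) - 719 = (-1/54 - 35*(-34)) - 719 = (-1/54 + 1190) - 719 = 64259/54 - 719 = 25433/54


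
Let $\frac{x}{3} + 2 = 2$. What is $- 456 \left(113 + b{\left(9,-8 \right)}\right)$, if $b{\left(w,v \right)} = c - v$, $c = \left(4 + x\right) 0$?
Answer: $-55176$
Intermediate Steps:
$x = 0$ ($x = -6 + 3 \cdot 2 = -6 + 6 = 0$)
$c = 0$ ($c = \left(4 + 0\right) 0 = 4 \cdot 0 = 0$)
$b{\left(w,v \right)} = - v$ ($b{\left(w,v \right)} = 0 - v = - v$)
$- 456 \left(113 + b{\left(9,-8 \right)}\right) = - 456 \left(113 - -8\right) = - 456 \left(113 + 8\right) = \left(-456\right) 121 = -55176$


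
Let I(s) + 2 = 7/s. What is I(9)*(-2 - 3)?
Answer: 55/9 ≈ 6.1111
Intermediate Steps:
I(s) = -2 + 7/s
I(9)*(-2 - 3) = (-2 + 7/9)*(-2 - 3) = (-2 + 7*(1/9))*(-5) = (-2 + 7/9)*(-5) = -11/9*(-5) = 55/9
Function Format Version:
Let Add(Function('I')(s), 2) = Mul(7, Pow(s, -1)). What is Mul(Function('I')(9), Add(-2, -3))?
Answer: Rational(55, 9) ≈ 6.1111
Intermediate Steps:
Function('I')(s) = Add(-2, Mul(7, Pow(s, -1)))
Mul(Function('I')(9), Add(-2, -3)) = Mul(Add(-2, Mul(7, Pow(9, -1))), Add(-2, -3)) = Mul(Add(-2, Mul(7, Rational(1, 9))), -5) = Mul(Add(-2, Rational(7, 9)), -5) = Mul(Rational(-11, 9), -5) = Rational(55, 9)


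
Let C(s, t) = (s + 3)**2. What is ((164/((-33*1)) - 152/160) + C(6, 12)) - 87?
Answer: -7867/660 ≈ -11.920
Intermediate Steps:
C(s, t) = (3 + s)**2
((164/((-33*1)) - 152/160) + C(6, 12)) - 87 = ((164/((-33*1)) - 152/160) + (3 + 6)**2) - 87 = ((164/(-33) - 152*1/160) + 9**2) - 87 = ((164*(-1/33) - 19/20) + 81) - 87 = ((-164/33 - 19/20) + 81) - 87 = (-3907/660 + 81) - 87 = 49553/660 - 87 = -7867/660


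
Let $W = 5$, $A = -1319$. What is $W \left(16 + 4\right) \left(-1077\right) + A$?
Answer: $-109019$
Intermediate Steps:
$W \left(16 + 4\right) \left(-1077\right) + A = 5 \left(16 + 4\right) \left(-1077\right) - 1319 = 5 \cdot 20 \left(-1077\right) - 1319 = 100 \left(-1077\right) - 1319 = -107700 - 1319 = -109019$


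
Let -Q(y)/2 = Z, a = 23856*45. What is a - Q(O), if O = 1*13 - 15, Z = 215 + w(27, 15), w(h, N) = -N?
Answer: 1073920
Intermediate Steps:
a = 1073520
Z = 200 (Z = 215 - 1*15 = 215 - 15 = 200)
O = -2 (O = 13 - 15 = -2)
Q(y) = -400 (Q(y) = -2*200 = -400)
a - Q(O) = 1073520 - 1*(-400) = 1073520 + 400 = 1073920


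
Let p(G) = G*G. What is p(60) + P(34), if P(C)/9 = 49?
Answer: 4041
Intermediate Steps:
P(C) = 441 (P(C) = 9*49 = 441)
p(G) = G²
p(60) + P(34) = 60² + 441 = 3600 + 441 = 4041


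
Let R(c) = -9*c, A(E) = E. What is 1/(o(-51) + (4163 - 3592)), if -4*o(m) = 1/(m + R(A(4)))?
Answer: 348/198709 ≈ 0.0017513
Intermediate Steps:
o(m) = -1/(4*(-36 + m)) (o(m) = -1/(4*(m - 9*4)) = -1/(4*(m - 36)) = -1/(4*(-36 + m)))
1/(o(-51) + (4163 - 3592)) = 1/(-1/(-144 + 4*(-51)) + (4163 - 3592)) = 1/(-1/(-144 - 204) + 571) = 1/(-1/(-348) + 571) = 1/(-1*(-1/348) + 571) = 1/(1/348 + 571) = 1/(198709/348) = 348/198709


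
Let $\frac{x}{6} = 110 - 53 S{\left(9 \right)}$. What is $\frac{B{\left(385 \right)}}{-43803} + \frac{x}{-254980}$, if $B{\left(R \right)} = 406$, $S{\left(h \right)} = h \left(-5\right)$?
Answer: $- \frac{75925279}{1116888894} \approx -0.067979$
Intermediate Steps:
$S{\left(h \right)} = - 5 h$
$x = 14970$ ($x = 6 \left(110 - 53 \left(\left(-5\right) 9\right)\right) = 6 \left(110 - -2385\right) = 6 \left(110 + 2385\right) = 6 \cdot 2495 = 14970$)
$\frac{B{\left(385 \right)}}{-43803} + \frac{x}{-254980} = \frac{406}{-43803} + \frac{14970}{-254980} = 406 \left(- \frac{1}{43803}\right) + 14970 \left(- \frac{1}{254980}\right) = - \frac{406}{43803} - \frac{1497}{25498} = - \frac{75925279}{1116888894}$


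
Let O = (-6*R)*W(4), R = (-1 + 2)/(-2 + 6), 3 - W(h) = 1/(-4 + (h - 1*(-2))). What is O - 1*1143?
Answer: -4587/4 ≈ -1146.8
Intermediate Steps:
W(h) = 3 - 1/(-2 + h) (W(h) = 3 - 1/(-4 + (h - 1*(-2))) = 3 - 1/(-4 + (h + 2)) = 3 - 1/(-4 + (2 + h)) = 3 - 1/(-2 + h))
R = 1/4 ≈ 0.25000
O = -15/4 (O = (-6*1/4)*((-7 + 3*4)/(-2 + 4)) = -3*(-7 + 12)/(2*2) = -3*5/4 = -3/2*5/2 = -15/4 ≈ -3.7500)
O - 1*1143 = -15/4 - 1*1143 = -15/4 - 1143 = -4587/4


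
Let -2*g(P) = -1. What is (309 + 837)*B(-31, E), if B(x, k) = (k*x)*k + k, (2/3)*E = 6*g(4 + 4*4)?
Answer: -1428489/2 ≈ -7.1424e+5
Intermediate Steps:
g(P) = ½ (g(P) = -½*(-1) = ½)
E = 9/2 (E = 3*(6*(½))/2 = (3/2)*3 = 9/2 ≈ 4.5000)
B(x, k) = k + x*k² (B(x, k) = x*k² + k = k + x*k²)
(309 + 837)*B(-31, E) = (309 + 837)*(9*(1 + (9/2)*(-31))/2) = 1146*(9*(1 - 279/2)/2) = 1146*((9/2)*(-277/2)) = 1146*(-2493/4) = -1428489/2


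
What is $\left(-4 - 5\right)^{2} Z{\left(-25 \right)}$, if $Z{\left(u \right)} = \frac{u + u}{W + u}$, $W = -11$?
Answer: $\frac{225}{2} \approx 112.5$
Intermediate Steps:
$Z{\left(u \right)} = \frac{2 u}{-11 + u}$ ($Z{\left(u \right)} = \frac{u + u}{-11 + u} = \frac{2 u}{-11 + u}$)
$\left(-4 - 5\right)^{2} Z{\left(-25 \right)} = \left(-4 - 5\right)^{2} \cdot 2 \left(-25\right) \frac{1}{-11 - 25} = \left(-9\right)^{2} \cdot 2 \left(-25\right) \frac{1}{-36} = 81 \cdot 2 \left(-25\right) \left(- \frac{1}{36}\right) = 81 \cdot \frac{25}{18} = \frac{225}{2}$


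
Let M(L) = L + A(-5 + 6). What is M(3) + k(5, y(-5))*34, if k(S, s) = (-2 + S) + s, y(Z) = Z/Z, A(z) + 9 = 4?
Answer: 134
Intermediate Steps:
A(z) = -5 (A(z) = -9 + 4 = -5)
y(Z) = 1
M(L) = -5 + L (M(L) = L - 5 = -5 + L)
k(S, s) = -2 + S + s
M(3) + k(5, y(-5))*34 = (-5 + 3) + (-2 + 5 + 1)*34 = -2 + 4*34 = -2 + 136 = 134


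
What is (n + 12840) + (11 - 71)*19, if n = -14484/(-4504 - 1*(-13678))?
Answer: 17886886/1529 ≈ 11698.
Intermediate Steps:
n = -2414/1529 (n = -14484/(-4504 + 13678) = -14484/9174 = -14484*1/9174 = -2414/1529 ≈ -1.5788)
(n + 12840) + (11 - 71)*19 = (-2414/1529 + 12840) + (11 - 71)*19 = 19629946/1529 - 60*19 = 19629946/1529 - 1140 = 17886886/1529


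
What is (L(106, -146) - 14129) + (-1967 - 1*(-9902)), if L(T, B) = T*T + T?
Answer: 5148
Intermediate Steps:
L(T, B) = T + T**2 (L(T, B) = T**2 + T = T + T**2)
(L(106, -146) - 14129) + (-1967 - 1*(-9902)) = (106*(1 + 106) - 14129) + (-1967 - 1*(-9902)) = (106*107 - 14129) + (-1967 + 9902) = (11342 - 14129) + 7935 = -2787 + 7935 = 5148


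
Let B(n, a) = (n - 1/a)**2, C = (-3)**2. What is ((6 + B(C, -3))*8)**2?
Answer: 44943616/81 ≈ 5.5486e+5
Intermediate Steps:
C = 9
((6 + B(C, -3))*8)**2 = ((6 + (-1 - 3*9)**2/(-3)**2)*8)**2 = ((6 + (-1 - 27)**2/9)*8)**2 = ((6 + (1/9)*(-28)**2)*8)**2 = ((6 + (1/9)*784)*8)**2 = ((6 + 784/9)*8)**2 = ((838/9)*8)**2 = (6704/9)**2 = 44943616/81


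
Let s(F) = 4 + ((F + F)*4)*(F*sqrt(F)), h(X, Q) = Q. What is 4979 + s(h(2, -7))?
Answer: 4983 + 392*I*sqrt(7) ≈ 4983.0 + 1037.1*I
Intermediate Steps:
s(F) = 4 + 8*F**(5/2) (s(F) = 4 + ((2*F)*4)*F**(3/2) = 4 + (8*F)*F**(3/2) = 4 + 8*F**(5/2))
4979 + s(h(2, -7)) = 4979 + (4 + 8*(-7)**(5/2)) = 4979 + (4 + 8*(49*I*sqrt(7))) = 4979 + (4 + 392*I*sqrt(7)) = 4983 + 392*I*sqrt(7)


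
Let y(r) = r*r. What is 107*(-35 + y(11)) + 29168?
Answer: 38370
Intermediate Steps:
y(r) = r²
107*(-35 + y(11)) + 29168 = 107*(-35 + 11²) + 29168 = 107*(-35 + 121) + 29168 = 107*86 + 29168 = 9202 + 29168 = 38370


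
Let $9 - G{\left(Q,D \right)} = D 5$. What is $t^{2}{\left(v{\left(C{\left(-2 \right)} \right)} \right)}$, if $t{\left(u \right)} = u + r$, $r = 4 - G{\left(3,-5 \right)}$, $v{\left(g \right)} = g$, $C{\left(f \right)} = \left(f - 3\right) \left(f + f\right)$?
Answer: $100$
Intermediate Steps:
$C{\left(f \right)} = 2 f \left(-3 + f\right)$ ($C{\left(f \right)} = \left(-3 + f\right) 2 f = 2 f \left(-3 + f\right)$)
$G{\left(Q,D \right)} = 9 - 5 D$ ($G{\left(Q,D \right)} = 9 - D 5 = 9 - 5 D$)
$r = -30$ ($r = 4 + \left(0 - \left(9 - -25\right)\right) = 4 + \left(0 - \left(9 + 25\right)\right) = 4 + \left(0 - 34\right) = 4 - 34 = -30$)
$t{\left(u \right)} = -30 + u$ ($t{\left(u \right)} = u - 30 = -30 + u$)
$t^{2}{\left(v{\left(C{\left(-2 \right)} \right)} \right)} = \left(-30 + 2 \left(-2\right) \left(-3 - 2\right)\right)^{2} = \left(-30 + 2 \left(-2\right) \left(-5\right)\right)^{2} = \left(-30 + 20\right)^{2} = \left(-10\right)^{2} = 100$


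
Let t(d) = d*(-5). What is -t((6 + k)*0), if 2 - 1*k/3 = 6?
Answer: 0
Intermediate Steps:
k = -12 (k = 6 - 3*6 = 6 - 18 = -12)
t(d) = -5*d
-t((6 + k)*0) = -(-5)*(6 - 12)*0 = -(-5)*(-6*0) = -(-5)*0 = -1*0 = 0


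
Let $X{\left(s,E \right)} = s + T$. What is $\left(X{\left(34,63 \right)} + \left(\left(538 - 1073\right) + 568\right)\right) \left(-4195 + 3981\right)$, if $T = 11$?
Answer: $-16692$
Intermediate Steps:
$X{\left(s,E \right)} = 11 + s$ ($X{\left(s,E \right)} = s + 11 = 11 + s$)
$\left(X{\left(34,63 \right)} + \left(\left(538 - 1073\right) + 568\right)\right) \left(-4195 + 3981\right) = \left(\left(11 + 34\right) + \left(\left(538 - 1073\right) + 568\right)\right) \left(-4195 + 3981\right) = \left(45 + \left(-535 + 568\right)\right) \left(-214\right) = \left(45 + 33\right) \left(-214\right) = 78 \left(-214\right) = -16692$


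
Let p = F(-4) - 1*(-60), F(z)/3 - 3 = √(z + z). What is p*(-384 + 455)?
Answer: 4899 + 426*I*√2 ≈ 4899.0 + 602.46*I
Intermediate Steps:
F(z) = 9 + 3*√2*√z (F(z) = 9 + 3*√(z + z) = 9 + 3*√(2*z) = 9 + 3*(√2*√z) = 9 + 3*√2*√z)
p = 69 + 6*I*√2 (p = (9 + 3*√2*√(-4)) - 1*(-60) = (9 + 3*√2*(2*I)) + 60 = (9 + 6*I*√2) + 60 = 69 + 6*I*√2 ≈ 69.0 + 8.4853*I)
p*(-384 + 455) = (69 + 6*I*√2)*(-384 + 455) = (69 + 6*I*√2)*71 = 4899 + 426*I*√2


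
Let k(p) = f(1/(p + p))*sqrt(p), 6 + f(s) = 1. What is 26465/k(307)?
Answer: -5293*sqrt(307)/307 ≈ -302.09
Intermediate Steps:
f(s) = -5 (f(s) = -6 + 1 = -5)
k(p) = -5*sqrt(p)
26465/k(307) = 26465/((-5*sqrt(307))) = 26465*(-sqrt(307)/1535) = -5293*sqrt(307)/307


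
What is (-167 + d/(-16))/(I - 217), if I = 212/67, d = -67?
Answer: 174535/229232 ≈ 0.76139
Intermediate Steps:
I = 212/67 (I = 212*(1/67) = 212/67 ≈ 3.1642)
(-167 + d/(-16))/(I - 217) = (-167 - 67/(-16))/(212/67 - 217) = (-167 - 67*(-1/16))/(-14327/67) = (-167 + 67/16)*(-67/14327) = -2605/16*(-67/14327) = 174535/229232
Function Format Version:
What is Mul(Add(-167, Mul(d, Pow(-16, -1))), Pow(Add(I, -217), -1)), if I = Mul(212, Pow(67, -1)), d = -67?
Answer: Rational(174535, 229232) ≈ 0.76139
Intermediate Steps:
I = Rational(212, 67) (I = Mul(212, Rational(1, 67)) = Rational(212, 67) ≈ 3.1642)
Mul(Add(-167, Mul(d, Pow(-16, -1))), Pow(Add(I, -217), -1)) = Mul(Add(-167, Mul(-67, Pow(-16, -1))), Pow(Add(Rational(212, 67), -217), -1)) = Mul(Add(-167, Mul(-67, Rational(-1, 16))), Pow(Rational(-14327, 67), -1)) = Mul(Add(-167, Rational(67, 16)), Rational(-67, 14327)) = Mul(Rational(-2605, 16), Rational(-67, 14327)) = Rational(174535, 229232)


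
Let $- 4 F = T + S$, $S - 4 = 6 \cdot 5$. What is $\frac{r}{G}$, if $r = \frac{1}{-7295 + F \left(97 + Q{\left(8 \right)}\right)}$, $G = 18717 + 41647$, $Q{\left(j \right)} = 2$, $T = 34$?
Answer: $- \frac{1}{541947992} \approx -1.8452 \cdot 10^{-9}$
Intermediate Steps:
$S = 34$ ($S = 4 + 6 \cdot 5 = 4 + 30 = 34$)
$F = -17$ ($F = - \frac{34 + 34}{4} = \left(- \frac{1}{4}\right) 68 = -17$)
$G = 60364$
$r = - \frac{1}{8978}$ ($r = \frac{1}{-7295 - 17 \left(97 + 2\right)} = \frac{1}{-7295 - 1683} = \frac{1}{-8978} = - \frac{1}{8978} \approx -0.00011138$)
$\frac{r}{G} = - \frac{1}{8978 \cdot 60364} = \left(- \frac{1}{8978}\right) \frac{1}{60364} = - \frac{1}{541947992}$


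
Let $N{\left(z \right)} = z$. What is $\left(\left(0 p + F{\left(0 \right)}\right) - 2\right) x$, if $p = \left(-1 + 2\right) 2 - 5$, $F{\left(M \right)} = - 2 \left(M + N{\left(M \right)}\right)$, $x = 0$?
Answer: $0$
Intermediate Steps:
$F{\left(M \right)} = - 4 M$ ($F{\left(M \right)} = - 2 \left(M + M\right) = - 2 \cdot 2 M = - 4 M$)
$p = -3$ ($p = 1 \cdot 2 - 5 = 2 - 5 = -3$)
$\left(\left(0 p + F{\left(0 \right)}\right) - 2\right) x = \left(\left(0 \left(-3\right) - 0\right) - 2\right) 0 = \left(\left(0 + 0\right) - 2\right) 0 = \left(0 - 2\right) 0 = \left(-2\right) 0 = 0$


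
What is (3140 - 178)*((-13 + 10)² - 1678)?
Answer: -4943578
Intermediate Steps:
(3140 - 178)*((-13 + 10)² - 1678) = 2962*((-3)² - 1678) = 2962*(9 - 1678) = 2962*(-1669) = -4943578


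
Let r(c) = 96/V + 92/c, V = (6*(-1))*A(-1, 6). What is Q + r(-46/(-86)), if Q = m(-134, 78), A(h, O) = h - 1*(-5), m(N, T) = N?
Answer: 34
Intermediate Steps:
A(h, O) = 5 + h (A(h, O) = h + 5 = 5 + h)
Q = -134
V = -24 (V = (6*(-1))*(5 - 1) = -6*4 = -24)
r(c) = -4 + 92/c (r(c) = 96/(-24) + 92/c = 96*(-1/24) + 92/c = -4 + 92/c)
Q + r(-46/(-86)) = -134 + (-4 + 92/((-46/(-86)))) = -134 + (-4 + 92/((-46*(-1/86)))) = -134 + (-4 + 92/(23/43)) = -134 + (-4 + 92*(43/23)) = -134 + (-4 + 172) = -134 + 168 = 34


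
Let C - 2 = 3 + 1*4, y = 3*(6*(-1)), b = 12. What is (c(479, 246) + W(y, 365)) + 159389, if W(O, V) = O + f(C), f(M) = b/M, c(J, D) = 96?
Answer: 478405/3 ≈ 1.5947e+5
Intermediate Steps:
y = -18 (y = 3*(-6) = -18)
C = 9 (C = 2 + (3 + 1*4) = 2 + (3 + 4) = 2 + 7 = 9)
f(M) = 12/M
W(O, V) = 4/3 + O (W(O, V) = O + 12/9 = O + 12*(⅑) = O + 4/3 = 4/3 + O)
(c(479, 246) + W(y, 365)) + 159389 = (96 + (4/3 - 18)) + 159389 = (96 - 50/3) + 159389 = 238/3 + 159389 = 478405/3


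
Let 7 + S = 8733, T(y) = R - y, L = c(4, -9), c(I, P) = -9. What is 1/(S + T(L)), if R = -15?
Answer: 1/8720 ≈ 0.00011468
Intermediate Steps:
L = -9
T(y) = -15 - y
S = 8726 (S = -7 + 8733 = 8726)
1/(S + T(L)) = 1/(8726 + (-15 - 1*(-9))) = 1/(8726 + (-15 + 9)) = 1/(8726 - 6) = 1/8720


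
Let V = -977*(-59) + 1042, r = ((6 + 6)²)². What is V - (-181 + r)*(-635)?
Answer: 13111110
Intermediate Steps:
r = 20736 (r = (12²)² = 144² = 20736)
V = 58685 (V = 57643 + 1042 = 58685)
V - (-181 + r)*(-635) = 58685 - (-181 + 20736)*(-635) = 58685 - 20555*(-635) = 58685 - 1*(-13052425) = 58685 + 13052425 = 13111110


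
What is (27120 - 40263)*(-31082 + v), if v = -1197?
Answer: 424242897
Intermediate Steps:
(27120 - 40263)*(-31082 + v) = (27120 - 40263)*(-31082 - 1197) = -13143*(-32279) = 424242897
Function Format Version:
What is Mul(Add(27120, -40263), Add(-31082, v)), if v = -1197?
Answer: 424242897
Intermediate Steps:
Mul(Add(27120, -40263), Add(-31082, v)) = Mul(Add(27120, -40263), Add(-31082, -1197)) = Mul(-13143, -32279) = 424242897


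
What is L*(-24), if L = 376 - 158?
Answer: -5232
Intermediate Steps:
L = 218
L*(-24) = 218*(-24) = -5232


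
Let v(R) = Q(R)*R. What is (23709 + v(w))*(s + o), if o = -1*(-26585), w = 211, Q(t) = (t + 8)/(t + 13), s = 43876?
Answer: 377461338525/224 ≈ 1.6851e+9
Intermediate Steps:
Q(t) = (8 + t)/(13 + t)
o = 26585
v(R) = R*(8 + R)/(13 + R) (v(R) = ((8 + R)/(13 + R))*R = R*(8 + R)/(13 + R))
(23709 + v(w))*(s + o) = (23709 + 211*(8 + 211)/(13 + 211))*(43876 + 26585) = (23709 + 211*219/224)*70461 = (23709 + 211*(1/224)*219)*70461 = (23709 + 46209/224)*70461 = (5357025/224)*70461 = 377461338525/224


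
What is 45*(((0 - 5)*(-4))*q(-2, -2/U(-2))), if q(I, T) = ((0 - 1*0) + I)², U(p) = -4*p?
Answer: 3600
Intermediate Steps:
q(I, T) = I² (q(I, T) = ((0 + 0) + I)² = (0 + I)² = I²)
45*(((0 - 5)*(-4))*q(-2, -2/U(-2))) = 45*(((0 - 5)*(-4))*(-2)²) = 45*(-5*(-4)*4) = 45*(20*4) = 45*80 = 3600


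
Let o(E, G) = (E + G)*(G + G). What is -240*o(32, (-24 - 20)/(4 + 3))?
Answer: 3801600/49 ≈ 77584.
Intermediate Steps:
o(E, G) = 2*G*(E + G) (o(E, G) = (E + G)*(2*G) = 2*G*(E + G))
-240*o(32, (-24 - 20)/(4 + 3)) = -480*(-24 - 20)/(4 + 3)*(32 + (-24 - 20)/(4 + 3)) = -480*(-44/7)*(32 - 44/7) = -480*(-44*⅐)*(32 - 44*⅐) = -480*(-44)*(32 - 44/7)/7 = -480*(-44)*180/(7*7) = -240*(-15840/49) = 3801600/49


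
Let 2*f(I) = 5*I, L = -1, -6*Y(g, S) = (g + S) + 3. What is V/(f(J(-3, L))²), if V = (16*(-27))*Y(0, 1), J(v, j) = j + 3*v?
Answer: 288/625 ≈ 0.46080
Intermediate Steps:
Y(g, S) = -½ - S/6 - g/6 (Y(g, S) = -((g + S) + 3)/6 = -((S + g) + 3)/6 = -(3 + S + g)/6 = -½ - S/6 - g/6)
V = 288 (V = (16*(-27))*(-½ - ⅙*1 - ⅙*0) = -432*(-½ - ⅙ + 0) = -432*(-⅔) = 288)
f(I) = 5*I/2 (f(I) = (5*I)/2 = 5*I/2)
V/(f(J(-3, L))²) = 288/((5*(-1 + 3*(-3))/2)²) = 288/((5*(-1 - 9)/2)²) = 288/(((5/2)*(-10))²) = 288/((-25)²) = 288/625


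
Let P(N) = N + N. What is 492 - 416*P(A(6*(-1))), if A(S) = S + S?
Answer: 10476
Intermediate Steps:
A(S) = 2*S
P(N) = 2*N
492 - 416*P(A(6*(-1))) = 492 - 832*2*(6*(-1)) = 492 - 832*2*(-6) = 492 - 832*(-12) = 492 - 416*(-24) = 492 + 9984 = 10476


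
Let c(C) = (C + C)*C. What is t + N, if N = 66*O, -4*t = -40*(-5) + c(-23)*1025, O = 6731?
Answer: 346167/2 ≈ 1.7308e+5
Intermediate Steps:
c(C) = 2*C² (c(C) = (2*C)*C = 2*C²)
t = -542325/2 (t = -(-40*(-5) + (2*(-23)²)*1025)/4 = -(200 + (2*529)*1025)/4 = -(200 + 1058*1025)/4 = -(200 + 1084450)/4 = -¼*1084650 = -542325/2 ≈ -2.7116e+5)
N = 444246 (N = 66*6731 = 444246)
t + N = -542325/2 + 444246 = 346167/2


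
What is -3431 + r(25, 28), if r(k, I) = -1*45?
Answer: -3476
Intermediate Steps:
r(k, I) = -45
-3431 + r(25, 28) = -3431 - 45 = -3476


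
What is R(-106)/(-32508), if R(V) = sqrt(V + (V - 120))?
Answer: -I*sqrt(83)/16254 ≈ -0.0005605*I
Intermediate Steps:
R(V) = sqrt(-120 + 2*V) (R(V) = sqrt(V + (-120 + V)) = sqrt(-120 + 2*V))
R(-106)/(-32508) = sqrt(-120 + 2*(-106))/(-32508) = sqrt(-120 - 212)*(-1/32508) = sqrt(-332)*(-1/32508) = (2*I*sqrt(83))*(-1/32508) = -I*sqrt(83)/16254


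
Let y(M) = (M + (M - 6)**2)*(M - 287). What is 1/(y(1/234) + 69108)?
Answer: 12812904/753266011681 ≈ 1.7010e-5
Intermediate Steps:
y(M) = (-287 + M)*(M + (-6 + M)**2) (y(M) = (M + (-6 + M)**2)*(-287 + M) = (-287 + M)*(M + (-6 + M)**2))
1/(y(1/234) + 69108) = 1/((-10332 + (1/234)**3 - 298*(1/234)**2 + 3193/234) + 69108) = 1/((-10332 + (1/234)**3 - 298*(1/234)**2 + 3193*(1/234)) + 69108) = 1/((-10332 + 1/12812904 - 298*1/54756 + 3193/234) + 69108) = 1/((-10332 + 1/12812904 - 149/27378 + 3193/234) + 69108) = 1/(-132208157951/12812904 + 69108) = 1/(753266011681/12812904) = 12812904/753266011681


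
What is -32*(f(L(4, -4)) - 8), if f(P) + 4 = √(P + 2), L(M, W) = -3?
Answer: 384 - 32*I ≈ 384.0 - 32.0*I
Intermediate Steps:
f(P) = -4 + √(2 + P) (f(P) = -4 + √(P + 2) = -4 + √(2 + P))
-32*(f(L(4, -4)) - 8) = -32*((-4 + √(2 - 3)) - 8) = -32*((-4 + √(-1)) - 8) = -32*((-4 + I) - 8) = -32*(-12 + I) = 384 - 32*I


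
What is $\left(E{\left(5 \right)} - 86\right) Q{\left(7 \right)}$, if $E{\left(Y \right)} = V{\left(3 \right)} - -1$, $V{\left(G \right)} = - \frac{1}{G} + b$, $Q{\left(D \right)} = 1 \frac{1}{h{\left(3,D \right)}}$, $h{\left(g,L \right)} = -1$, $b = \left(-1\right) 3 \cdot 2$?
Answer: $\frac{274}{3} \approx 91.333$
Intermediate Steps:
$b = -6$ ($b = \left(-3\right) 2 = -6$)
$Q{\left(D \right)} = -1$ ($Q{\left(D \right)} = 1 \frac{1}{-1} = 1 \left(-1\right) = -1$)
$V{\left(G \right)} = -6 - \frac{1}{G}$ ($V{\left(G \right)} = - \frac{1}{G} - 6 = -6 - \frac{1}{G}$)
$E{\left(Y \right)} = - \frac{16}{3}$ ($E{\left(Y \right)} = \left(-6 - \frac{1}{3}\right) - -1 = \left(-6 - \frac{1}{3}\right) + 1 = - \frac{19}{3} + 1 = - \frac{16}{3}$)
$\left(E{\left(5 \right)} - 86\right) Q{\left(7 \right)} = \left(- \frac{16}{3} - 86\right) \left(-1\right) = \left(- \frac{274}{3}\right) \left(-1\right) = \frac{274}{3}$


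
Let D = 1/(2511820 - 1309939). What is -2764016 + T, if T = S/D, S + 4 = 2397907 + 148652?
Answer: 3060653305939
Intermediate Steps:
D = 1/1201881 ≈ 8.3203e-7
S = 2546555 (S = -4 + (2397907 + 148652) = -4 + 2546559 = 2546555)
T = 3060656069955 (T = 2546555/(1/1201881) = 2546555*1201881 = 3060656069955)
-2764016 + T = -2764016 + 3060656069955 = 3060653305939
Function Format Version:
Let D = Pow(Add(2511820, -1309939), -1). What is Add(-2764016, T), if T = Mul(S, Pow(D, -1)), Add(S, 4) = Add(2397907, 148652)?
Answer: 3060653305939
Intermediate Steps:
D = Rational(1, 1201881) (D = Pow(1201881, -1) = Rational(1, 1201881) ≈ 8.3203e-7)
S = 2546555 (S = Add(-4, Add(2397907, 148652)) = Add(-4, 2546559) = 2546555)
T = 3060656069955 (T = Mul(2546555, Pow(Rational(1, 1201881), -1)) = Mul(2546555, 1201881) = 3060656069955)
Add(-2764016, T) = Add(-2764016, 3060656069955) = 3060653305939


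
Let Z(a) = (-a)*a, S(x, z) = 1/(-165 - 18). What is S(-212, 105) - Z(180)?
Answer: 5929199/183 ≈ 32400.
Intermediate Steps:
S(x, z) = -1/183 (S(x, z) = 1/(-183) = -1/183)
Z(a) = -a**2
S(-212, 105) - Z(180) = -1/183 - (-1)*180**2 = -1/183 - (-1)*32400 = -1/183 - 1*(-32400) = -1/183 + 32400 = 5929199/183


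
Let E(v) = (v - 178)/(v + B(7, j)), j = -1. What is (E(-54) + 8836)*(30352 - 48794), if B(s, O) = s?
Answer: -7663093608/47 ≈ -1.6304e+8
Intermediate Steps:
E(v) = (-178 + v)/(7 + v) (E(v) = (v - 178)/(v + 7) = (-178 + v)/(7 + v))
(E(-54) + 8836)*(30352 - 48794) = ((-178 - 54)/(7 - 54) + 8836)*(30352 - 48794) = (-232/(-47) + 8836)*(-18442) = (-1/47*(-232) + 8836)*(-18442) = (232/47 + 8836)*(-18442) = (415524/47)*(-18442) = -7663093608/47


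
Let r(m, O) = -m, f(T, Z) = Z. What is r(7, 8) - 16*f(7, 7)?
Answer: -119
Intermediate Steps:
r(7, 8) - 16*f(7, 7) = -1*7 - 16*7 = -7 - 112 = -119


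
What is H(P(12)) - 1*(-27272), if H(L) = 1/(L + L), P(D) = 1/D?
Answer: 27278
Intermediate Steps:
H(L) = 1/(2*L)
H(P(12)) - 1*(-27272) = 1/(2*(1/12)) - 1*(-27272) = 1/(2*(1/12)) + 27272 = (½)*12 + 27272 = 6 + 27272 = 27278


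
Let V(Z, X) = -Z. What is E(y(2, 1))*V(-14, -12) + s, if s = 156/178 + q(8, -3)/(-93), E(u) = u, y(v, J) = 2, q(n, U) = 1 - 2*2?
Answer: 79759/2759 ≈ 28.909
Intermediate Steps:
q(n, U) = -3 (q(n, U) = 1 - 4 = -3)
s = 2507/2759 (s = 156/178 - 3/(-93) = 156*(1/178) - 3*(-1/93) = 78/89 + 1/31 = 2507/2759 ≈ 0.90866)
E(y(2, 1))*V(-14, -12) + s = 2*(-1*(-14)) + 2507/2759 = 2*14 + 2507/2759 = 28 + 2507/2759 = 79759/2759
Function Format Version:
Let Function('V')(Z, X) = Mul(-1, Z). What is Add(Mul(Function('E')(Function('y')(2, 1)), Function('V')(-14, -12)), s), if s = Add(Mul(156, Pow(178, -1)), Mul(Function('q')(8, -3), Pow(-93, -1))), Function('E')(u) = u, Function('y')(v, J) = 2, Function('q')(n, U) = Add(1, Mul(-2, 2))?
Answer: Rational(79759, 2759) ≈ 28.909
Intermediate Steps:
Function('q')(n, U) = -3 (Function('q')(n, U) = Add(1, -4) = -3)
s = Rational(2507, 2759) (s = Add(Mul(156, Pow(178, -1)), Mul(-3, Pow(-93, -1))) = Add(Mul(156, Rational(1, 178)), Mul(-3, Rational(-1, 93))) = Add(Rational(78, 89), Rational(1, 31)) = Rational(2507, 2759) ≈ 0.90866)
Add(Mul(Function('E')(Function('y')(2, 1)), Function('V')(-14, -12)), s) = Add(Mul(2, Mul(-1, -14)), Rational(2507, 2759)) = Add(Mul(2, 14), Rational(2507, 2759)) = Add(28, Rational(2507, 2759)) = Rational(79759, 2759)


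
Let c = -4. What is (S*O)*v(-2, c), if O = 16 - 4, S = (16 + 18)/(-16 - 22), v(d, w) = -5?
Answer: 1020/19 ≈ 53.684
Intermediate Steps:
S = -17/19 (S = 34/(-38) = 34*(-1/38) = -17/19 ≈ -0.89474)
O = 12
(S*O)*v(-2, c) = -17/19*12*(-5) = -204/19*(-5) = 1020/19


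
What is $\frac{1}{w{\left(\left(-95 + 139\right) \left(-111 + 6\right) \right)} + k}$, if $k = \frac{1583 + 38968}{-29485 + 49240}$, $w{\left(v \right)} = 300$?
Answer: $\frac{6585}{1989017} \approx 0.0033107$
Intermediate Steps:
$k = \frac{13517}{6585}$ ($k = \frac{40551}{19755} = 40551 \cdot \frac{1}{19755} = \frac{13517}{6585} \approx 2.0527$)
$\frac{1}{w{\left(\left(-95 + 139\right) \left(-111 + 6\right) \right)} + k} = \frac{1}{300 + \frac{13517}{6585}} = \frac{1}{\frac{1989017}{6585}} = \frac{6585}{1989017}$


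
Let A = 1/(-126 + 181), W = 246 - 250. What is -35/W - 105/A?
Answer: -23065/4 ≈ -5766.3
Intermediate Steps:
W = -4
A = 1/55 ≈ 0.018182
-35/W - 105/A = -35/(-4) - 105/1/55 = -35*(-¼) - 105*55 = 35/4 - 5775 = -23065/4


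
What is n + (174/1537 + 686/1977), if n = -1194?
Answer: -125060294/104781 ≈ -1193.5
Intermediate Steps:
n + (174/1537 + 686/1977) = -1194 + (174/1537 + 686/1977) = -1194 + (174*(1/1537) + 686*(1/1977)) = -1194 + (6/53 + 686/1977) = -1194 + 48220/104781 = -125060294/104781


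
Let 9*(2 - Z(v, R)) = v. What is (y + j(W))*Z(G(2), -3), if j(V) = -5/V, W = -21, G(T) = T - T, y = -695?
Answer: -29180/21 ≈ -1389.5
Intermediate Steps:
G(T) = 0
Z(v, R) = 2 - v/9
(y + j(W))*Z(G(2), -3) = (-695 - 5/(-21))*(2 - ⅑*0) = (-695 - 5*(-1/21))*(2 + 0) = (-695 + 5/21)*2 = -14590/21*2 = -29180/21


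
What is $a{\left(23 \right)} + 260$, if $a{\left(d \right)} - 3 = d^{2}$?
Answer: $792$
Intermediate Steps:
$a{\left(d \right)} = 3 + d^{2}$
$a{\left(23 \right)} + 260 = \left(3 + 23^{2}\right) + 260 = \left(3 + 529\right) + 260 = 532 + 260 = 792$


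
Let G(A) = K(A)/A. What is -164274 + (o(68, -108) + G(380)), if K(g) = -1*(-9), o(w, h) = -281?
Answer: -62530891/380 ≈ -1.6456e+5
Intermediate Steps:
K(g) = 9
G(A) = 9/A
-164274 + (o(68, -108) + G(380)) = -164274 + (-281 + 9/380) = -164274 - 106771/380 = -62530891/380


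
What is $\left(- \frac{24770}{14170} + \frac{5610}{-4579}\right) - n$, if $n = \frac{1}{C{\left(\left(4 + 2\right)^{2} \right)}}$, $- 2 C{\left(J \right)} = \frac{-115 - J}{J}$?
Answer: $- \frac{3380192399}{979754893} \approx -3.45$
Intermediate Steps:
$C{\left(J \right)} = - \frac{-115 - J}{2 J}$ ($C{\left(J \right)} = - \frac{\left(-115 - J\right) \frac{1}{J}}{2} = - \frac{\frac{1}{J} \left(-115 - J\right)}{2} = - \frac{-115 - J}{2 J}$)
$n = \frac{72}{151}$ ($n = \frac{1}{\frac{1}{2} \frac{1}{\left(4 + 2\right)^{2}} \left(115 + \left(4 + 2\right)^{2}\right)} = \frac{1}{\frac{1}{2} \frac{1}{6^{2}} \left(115 + 6^{2}\right)} = \frac{1}{\frac{1}{2} \cdot \frac{1}{36} \left(115 + 36\right)} = \frac{1}{\frac{1}{2} \cdot \frac{1}{36} \cdot 151} = \frac{1}{\frac{151}{72}} = \frac{72}{151} \approx 0.47682$)
$\left(- \frac{24770}{14170} + \frac{5610}{-4579}\right) - n = \left(- \frac{24770}{14170} + \frac{5610}{-4579}\right) - \frac{72}{151} = \left(\left(-24770\right) \frac{1}{14170} + 5610 \left(- \frac{1}{4579}\right)\right) - \frac{72}{151} = \left(- \frac{2477}{1417} - \frac{5610}{4579}\right) - \frac{72}{151} = - \frac{19291553}{6488443} - \frac{72}{151} = - \frac{3380192399}{979754893}$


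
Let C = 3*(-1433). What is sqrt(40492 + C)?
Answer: sqrt(36193) ≈ 190.24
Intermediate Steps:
C = -4299
sqrt(40492 + C) = sqrt(40492 - 4299) = sqrt(36193)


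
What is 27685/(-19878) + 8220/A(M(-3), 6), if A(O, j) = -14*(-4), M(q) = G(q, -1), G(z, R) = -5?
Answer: 10115425/69573 ≈ 145.39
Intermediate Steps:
M(q) = -5
A(O, j) = 56
27685/(-19878) + 8220/A(M(-3), 6) = 27685/(-19878) + 8220/56 = 27685*(-1/19878) + 8220*(1/56) = -27685/19878 + 2055/14 = 10115425/69573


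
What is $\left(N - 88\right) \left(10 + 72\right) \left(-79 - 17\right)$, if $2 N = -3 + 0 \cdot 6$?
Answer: $704544$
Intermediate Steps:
$N = - \frac{3}{2}$ ($N = \frac{-3 + 0 \cdot 6}{2} = \frac{-3 + 0}{2} = \frac{1}{2} \left(-3\right) = - \frac{3}{2} \approx -1.5$)
$\left(N - 88\right) \left(10 + 72\right) \left(-79 - 17\right) = \left(- \frac{3}{2} - 88\right) \left(10 + 72\right) \left(-79 - 17\right) = - \frac{179 \cdot 82 \left(-96\right)}{2} = \left(- \frac{179}{2}\right) \left(-7872\right) = 704544$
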